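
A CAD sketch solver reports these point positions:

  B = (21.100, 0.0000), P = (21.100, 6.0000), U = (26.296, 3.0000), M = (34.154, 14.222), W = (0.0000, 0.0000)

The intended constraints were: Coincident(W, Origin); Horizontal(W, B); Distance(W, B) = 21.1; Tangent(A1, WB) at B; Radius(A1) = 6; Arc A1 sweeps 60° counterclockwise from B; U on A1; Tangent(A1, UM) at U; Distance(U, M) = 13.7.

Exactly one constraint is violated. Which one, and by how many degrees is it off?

Tangent(A1, UM) at U — off by 5.00°.

W = (0.00, 0.00) ✓; W.y = 0.00, B.y = 0.00 ✓; |WB| = 21.10 ✓; ∠(PB, BW) = 90.00° ✓; |PB| = 6.000 ✓; bearing(P→U) − bearing(P→B) = 60.00° ✓; |PU| = 6.000 ✓; ∠(PU, UM) = 95.00° ✗; |UM| = 13.70 ✓.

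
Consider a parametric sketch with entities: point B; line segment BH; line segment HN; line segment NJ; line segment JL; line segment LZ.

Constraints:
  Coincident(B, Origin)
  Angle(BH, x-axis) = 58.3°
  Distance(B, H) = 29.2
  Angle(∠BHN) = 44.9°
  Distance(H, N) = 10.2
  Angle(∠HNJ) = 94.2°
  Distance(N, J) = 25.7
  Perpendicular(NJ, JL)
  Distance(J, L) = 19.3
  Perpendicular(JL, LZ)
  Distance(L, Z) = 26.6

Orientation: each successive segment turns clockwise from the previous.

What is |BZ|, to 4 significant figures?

35.94

B is at the origin; BH runs at 58.3° with length 29.2, so H = (15.34, 24.84). ∠BHN = 44.9° gives HN at -76.80° from the x-axis; with |HN| = 10.2, N = (17.67, 14.91). ∠HNJ = 94.2° gives NJ at -162.6° from the x-axis; with |NJ| = 25.7, J = (-6.851, 7.228). NJ is perpendicular to JL, so JL runs at 107.4°; with |JL| = 19.3, L = (-12.62, 25.64). JL ⟂ LZ, so LZ runs at 17.40°; with |LZ| = 26.6, Z = (12.76, 33.60). Then |BZ| = |Z − B| = 35.94.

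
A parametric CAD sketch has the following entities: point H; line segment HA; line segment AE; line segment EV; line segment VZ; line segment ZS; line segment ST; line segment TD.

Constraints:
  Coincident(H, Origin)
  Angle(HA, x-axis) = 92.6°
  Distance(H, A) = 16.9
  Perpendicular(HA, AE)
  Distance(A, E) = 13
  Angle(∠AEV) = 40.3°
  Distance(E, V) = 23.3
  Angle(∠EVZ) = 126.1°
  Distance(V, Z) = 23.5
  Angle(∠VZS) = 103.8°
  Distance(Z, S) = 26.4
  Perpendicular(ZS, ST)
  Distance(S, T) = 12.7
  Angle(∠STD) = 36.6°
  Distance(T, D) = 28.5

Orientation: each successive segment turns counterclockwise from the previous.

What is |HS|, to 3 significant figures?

43.7

H is at the origin; HA runs at 92.6° with length 16.9, so A = (-0.767, 16.9). The perpendicularity gives AE at right angles to HA, so AE runs at -177°; with |AE| = 13.0, E = (-13.8, 16.3). ∠AEV = 40.3° gives EV at -37.7° from the x-axis; with |EV| = 23.3, V = (4.68, 2.04). ∠EVZ = 126.1° gives VZ at 16.2° from the x-axis; with |VZ| = 23.5, Z = (27.2, 8.60). ∠VZS = 103.8° gives ZS at 92.4° from the x-axis; with |ZS| = 26.4, S = (26.1, 35.0). Then |HS| = |S − H| = 43.7.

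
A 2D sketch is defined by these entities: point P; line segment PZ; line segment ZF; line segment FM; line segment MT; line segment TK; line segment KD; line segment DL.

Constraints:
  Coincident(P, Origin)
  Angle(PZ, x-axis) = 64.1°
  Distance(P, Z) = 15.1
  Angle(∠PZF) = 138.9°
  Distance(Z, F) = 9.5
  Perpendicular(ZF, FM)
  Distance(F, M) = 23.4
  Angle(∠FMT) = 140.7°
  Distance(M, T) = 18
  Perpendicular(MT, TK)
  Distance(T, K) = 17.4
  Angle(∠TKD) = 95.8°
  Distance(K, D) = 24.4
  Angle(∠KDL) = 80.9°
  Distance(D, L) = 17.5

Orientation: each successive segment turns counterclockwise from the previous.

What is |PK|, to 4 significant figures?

16.86

P is at the origin; PZ runs at 64.1° with length 15.1, so Z = (6.596, 13.58). ∠PZF = 138.9° gives ZF at 105.2° from the x-axis; with |ZF| = 9.5, F = (4.105, 22.75). ZF ⟂ FM, so FM runs at -164.8°; with |FM| = 23.4, M = (-18.48, 16.62). ∠FMT = 140.7° gives MT at -125.5° from the x-axis; with |MT| = 18.0, T = (-28.93, 1.962). The perpendicularity gives TK at right angles to MT, so TK runs at -35.50°; with |TK| = 17.4, K = (-14.76, -8.143). Then |PK| = |K − P| = 16.86.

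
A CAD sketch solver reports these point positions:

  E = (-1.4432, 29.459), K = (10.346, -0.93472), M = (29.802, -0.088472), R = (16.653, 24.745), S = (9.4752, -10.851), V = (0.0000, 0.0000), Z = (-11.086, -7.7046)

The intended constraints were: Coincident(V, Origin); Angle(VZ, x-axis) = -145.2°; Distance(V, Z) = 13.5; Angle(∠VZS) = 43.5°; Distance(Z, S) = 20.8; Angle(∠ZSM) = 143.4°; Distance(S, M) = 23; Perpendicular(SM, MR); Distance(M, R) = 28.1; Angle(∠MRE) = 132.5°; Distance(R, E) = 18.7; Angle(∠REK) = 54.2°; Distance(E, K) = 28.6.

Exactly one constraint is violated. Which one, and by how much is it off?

Distance(E, K) = 28.6 — off by 4.00.

V = (0.00, 0.00) ✓; VZ at -145.2° ✓; |VZ| = 13.50 ✓; ∠VZS = 43.50° ✓; |ZS| = 20.80 ✓; ∠ZSM = 143.4° ✓; |SM| = 23.00 ✓; ∠(SM, MR) = 90.00° ✓; |MR| = 28.10 ✓; ∠MRE = 132.5° ✓; |RE| = 18.70 ✓; ∠REK = 54.20° ✓; |EK| = 32.60 ✗.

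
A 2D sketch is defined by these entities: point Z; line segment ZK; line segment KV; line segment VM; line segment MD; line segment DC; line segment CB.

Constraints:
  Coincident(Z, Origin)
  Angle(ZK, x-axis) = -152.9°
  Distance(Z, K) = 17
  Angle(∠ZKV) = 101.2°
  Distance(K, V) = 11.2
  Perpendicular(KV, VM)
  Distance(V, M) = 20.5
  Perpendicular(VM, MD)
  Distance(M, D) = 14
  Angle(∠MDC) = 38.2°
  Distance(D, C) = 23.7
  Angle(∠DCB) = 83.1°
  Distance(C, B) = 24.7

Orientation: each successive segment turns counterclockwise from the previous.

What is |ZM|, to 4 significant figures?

15.00

Z is at the origin; ZK runs at -152.9° with length 17.0, so K = (-15.13, -7.744). ∠ZKV = 101.2° gives KV at -74.10° from the x-axis; with |KV| = 11.2, V = (-12.07, -18.52). The perpendicularity gives VM at right angles to KV, so VM runs at 15.90°; with |VM| = 20.5, M = (7.650, -12.90). Then |ZM| = |M − Z| = 15.00.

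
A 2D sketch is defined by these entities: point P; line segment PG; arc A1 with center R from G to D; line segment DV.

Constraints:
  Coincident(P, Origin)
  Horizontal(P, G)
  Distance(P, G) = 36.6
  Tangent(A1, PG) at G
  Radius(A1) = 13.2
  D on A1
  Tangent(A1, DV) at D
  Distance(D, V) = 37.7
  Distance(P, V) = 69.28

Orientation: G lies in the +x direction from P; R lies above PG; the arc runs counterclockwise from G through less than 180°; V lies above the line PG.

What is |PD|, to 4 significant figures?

51.83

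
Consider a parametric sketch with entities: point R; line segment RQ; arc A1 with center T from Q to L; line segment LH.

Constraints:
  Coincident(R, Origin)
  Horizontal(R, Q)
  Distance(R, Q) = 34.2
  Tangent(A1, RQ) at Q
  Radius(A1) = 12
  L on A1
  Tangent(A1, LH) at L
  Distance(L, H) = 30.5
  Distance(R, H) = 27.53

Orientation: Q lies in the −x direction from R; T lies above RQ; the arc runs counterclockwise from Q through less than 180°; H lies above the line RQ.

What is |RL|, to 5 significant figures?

25.500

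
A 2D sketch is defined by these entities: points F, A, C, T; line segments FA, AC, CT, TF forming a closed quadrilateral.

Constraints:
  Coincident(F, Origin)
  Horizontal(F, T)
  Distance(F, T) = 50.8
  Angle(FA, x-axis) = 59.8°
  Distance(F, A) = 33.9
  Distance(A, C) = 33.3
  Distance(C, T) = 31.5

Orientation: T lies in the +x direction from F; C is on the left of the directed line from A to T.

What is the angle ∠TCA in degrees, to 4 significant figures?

87.16°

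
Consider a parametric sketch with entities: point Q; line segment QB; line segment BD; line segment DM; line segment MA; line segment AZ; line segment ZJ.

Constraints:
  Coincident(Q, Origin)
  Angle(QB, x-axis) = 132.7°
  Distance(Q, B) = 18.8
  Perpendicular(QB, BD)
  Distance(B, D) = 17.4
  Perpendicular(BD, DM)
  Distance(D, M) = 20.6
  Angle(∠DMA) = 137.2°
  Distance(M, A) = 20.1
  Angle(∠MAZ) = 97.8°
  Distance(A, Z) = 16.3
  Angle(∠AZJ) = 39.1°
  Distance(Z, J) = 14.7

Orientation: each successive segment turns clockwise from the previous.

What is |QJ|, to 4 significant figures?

7.958

Q is at the origin; QB runs at 132.7° with length 18.8, so B = (-12.75, 13.82). The perpendicularity gives BD at right angles to QB, so BD runs at 42.70°; with |BD| = 17.4, D = (0.03811, 25.62). BD ⟂ DM, so DM runs at -47.30°; with |DM| = 20.6, M = (14.01, 10.48). ∠DMA = 137.2° gives MA at -90.10° from the x-axis; with |MA| = 20.1, A = (13.97, -9.623). ∠MAZ = 97.8° gives AZ at -172.3° from the x-axis; with |AZ| = 16.3, Z = (-2.180, -11.81). ∠AZJ = 39.1° gives ZJ at 46.80° from the x-axis; with |ZJ| = 14.7, J = (7.883, -1.091). Then |QJ| = |J − Q| = 7.958.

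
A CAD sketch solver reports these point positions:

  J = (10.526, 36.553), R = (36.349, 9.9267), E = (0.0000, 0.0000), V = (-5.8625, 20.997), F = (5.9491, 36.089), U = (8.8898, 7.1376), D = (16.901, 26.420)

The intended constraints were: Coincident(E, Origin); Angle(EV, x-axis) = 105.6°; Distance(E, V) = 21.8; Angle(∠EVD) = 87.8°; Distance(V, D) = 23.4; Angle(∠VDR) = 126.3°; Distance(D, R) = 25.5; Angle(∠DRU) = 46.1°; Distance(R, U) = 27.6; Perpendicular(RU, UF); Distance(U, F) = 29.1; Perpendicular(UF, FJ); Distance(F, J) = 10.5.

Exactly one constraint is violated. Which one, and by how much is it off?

Distance(F, J) = 10.5 — off by 5.90.

E = (0.00, 0.00) ✓; EV at 105.6° ✓; |EV| = 21.80 ✓; ∠EVD = 87.80° ✓; |VD| = 23.40 ✓; ∠VDR = 126.3° ✓; |DR| = 25.50 ✓; ∠DRU = 46.10° ✓; |RU| = 27.60 ✓; ∠(RU, UF) = 90.00° ✓; |UF| = 29.10 ✓; ∠(UF, FJ) = 90.01° ✓; |FJ| = 4.600 ✗.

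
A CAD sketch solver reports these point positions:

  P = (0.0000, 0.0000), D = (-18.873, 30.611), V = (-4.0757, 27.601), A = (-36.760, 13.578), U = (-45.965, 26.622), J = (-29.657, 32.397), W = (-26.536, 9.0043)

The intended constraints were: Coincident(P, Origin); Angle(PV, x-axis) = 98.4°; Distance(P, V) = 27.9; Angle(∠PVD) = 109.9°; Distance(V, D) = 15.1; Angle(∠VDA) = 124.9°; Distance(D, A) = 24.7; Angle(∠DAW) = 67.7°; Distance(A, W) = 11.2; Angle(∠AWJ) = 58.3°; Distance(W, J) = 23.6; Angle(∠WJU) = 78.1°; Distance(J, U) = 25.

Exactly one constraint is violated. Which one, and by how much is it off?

Distance(J, U) = 25 — off by 7.70.

P = (0.00, 0.00) ✓; PV at 98.40° ✓; |PV| = 27.90 ✓; ∠PVD = 109.9° ✓; |VD| = 15.10 ✓; ∠VDA = 124.9° ✓; |DA| = 24.70 ✓; ∠DAW = 67.70° ✓; |AW| = 11.20 ✓; ∠AWJ = 58.30° ✓; |WJ| = 23.60 ✓; ∠WJU = 78.10° ✓; |JU| = 17.30 ✗.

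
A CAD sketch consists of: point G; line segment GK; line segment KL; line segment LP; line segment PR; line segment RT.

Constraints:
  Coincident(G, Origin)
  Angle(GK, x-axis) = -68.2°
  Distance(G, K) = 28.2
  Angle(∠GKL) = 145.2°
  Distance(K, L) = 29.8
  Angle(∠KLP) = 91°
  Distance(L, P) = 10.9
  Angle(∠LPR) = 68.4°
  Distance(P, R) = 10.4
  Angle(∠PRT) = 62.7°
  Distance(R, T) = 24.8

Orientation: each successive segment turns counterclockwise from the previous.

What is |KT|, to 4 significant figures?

39.78

G is at the origin; GK runs at -68.2° with length 28.2, so K = (10.47, -26.18). ∠GKL = 145.2° gives KL at -33.40° from the x-axis; with |KL| = 29.8, L = (35.35, -42.59). ∠KLP = 91.0° gives LP at 55.60° from the x-axis; with |LP| = 10.9, P = (41.51, -33.59). ∠LPR = 68.4° gives PR at 167.2° from the x-axis; with |PR| = 10.4, R = (31.37, -31.29). ∠PRT = 62.7° gives RT at -75.50° from the x-axis; with |RT| = 24.8, T = (37.58, -55.30). Then |KT| = |T − K| = 39.78.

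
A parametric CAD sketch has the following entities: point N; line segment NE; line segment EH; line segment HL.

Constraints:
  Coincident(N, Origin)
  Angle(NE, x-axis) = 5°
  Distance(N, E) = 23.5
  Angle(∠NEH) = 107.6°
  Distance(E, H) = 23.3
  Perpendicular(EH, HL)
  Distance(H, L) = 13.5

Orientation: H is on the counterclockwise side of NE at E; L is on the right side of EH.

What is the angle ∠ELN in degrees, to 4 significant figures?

19.65°

∠NEH = 107.6°, so EH runs at 5.0° + (180° − 107.6°) = 77.40° from the x-axis; with |EH| = 23.3, H = E + 23.3·(cos 77.40°, sin 77.40°) = (28.49, 24.79). The perpendicularity gives HL at right angles to EH; with |HL| = 13.5 on the right of EH, L = H + 13.5·(0.9759, -0.2181) = (41.67, 21.84). Then cos ∠ELN = LE·LN / (|LE||LN|), giving 19.65°.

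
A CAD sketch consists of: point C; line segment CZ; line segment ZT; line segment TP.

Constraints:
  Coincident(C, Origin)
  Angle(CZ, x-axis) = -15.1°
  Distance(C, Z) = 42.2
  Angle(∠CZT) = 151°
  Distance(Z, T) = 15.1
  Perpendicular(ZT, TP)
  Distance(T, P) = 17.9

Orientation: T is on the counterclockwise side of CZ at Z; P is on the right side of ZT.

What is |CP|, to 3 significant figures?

64.6

∠CZT = 151.0°, so ZT runs at -15.1° + (180° − 151.0°) = 13.9° from the x-axis; with |ZT| = 15.1, T = Z + 15.1·(cos 13.9°, sin 13.9°) = (55.4, -7.37). The perpendicularity gives TP at right angles to ZT; with |TP| = 17.9 on the right of ZT, P = T + 17.9·(0.240, -0.971) = (59.7, -24.7). Then |CP| = |P − C| = 64.6.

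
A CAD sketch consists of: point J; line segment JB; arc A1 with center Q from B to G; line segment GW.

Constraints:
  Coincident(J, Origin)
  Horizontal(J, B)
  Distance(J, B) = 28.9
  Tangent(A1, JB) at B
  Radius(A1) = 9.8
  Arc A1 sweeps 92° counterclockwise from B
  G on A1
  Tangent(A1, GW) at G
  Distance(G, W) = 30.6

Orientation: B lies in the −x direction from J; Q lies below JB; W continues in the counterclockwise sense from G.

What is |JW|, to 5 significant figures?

55.445

On A1, B sits at bearing 90° from Q; a 92° counterclockwise sweep puts G at bearing 182°, so G = Q + 9.8·(cos 182°, sin 182°) = (-38.694, -10.142). Tangency of A1 to GW means the radius QG is perpendicular to GW, so GW runs along (−sin 182°, cos 182°); with |GW| = 30.6, W = (-37.626, -40.723). Then |JW| = |W − J| = 55.445.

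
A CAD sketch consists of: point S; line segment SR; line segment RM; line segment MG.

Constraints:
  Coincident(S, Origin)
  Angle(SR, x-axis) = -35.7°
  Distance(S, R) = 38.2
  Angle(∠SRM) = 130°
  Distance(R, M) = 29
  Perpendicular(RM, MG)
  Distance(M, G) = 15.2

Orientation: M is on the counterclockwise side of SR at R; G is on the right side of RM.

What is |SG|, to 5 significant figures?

69.606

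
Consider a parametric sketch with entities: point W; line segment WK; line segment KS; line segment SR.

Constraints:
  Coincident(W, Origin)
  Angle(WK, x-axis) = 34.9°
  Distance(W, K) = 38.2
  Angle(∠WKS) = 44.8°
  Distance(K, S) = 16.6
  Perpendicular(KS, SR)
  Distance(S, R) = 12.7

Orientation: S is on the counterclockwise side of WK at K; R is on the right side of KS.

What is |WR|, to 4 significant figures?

40.99

W is at the origin; WK runs at 34.9° with length 38.2, so K = 38.2·(cos 34.9°, sin 34.9°) = (31.33, 21.86). ∠WKS = 44.8°, so KS runs at 34.9° + (180° − 44.8°) = 170.1° from the x-axis; with |KS| = 16.6, S = K + 16.6·(cos 170.1°, sin 170.1°) = (14.98, 24.71). KS ⟂ SR; with |SR| = 12.7 on the right of KS, R = S + 12.7·(0.1719, 0.9851) = (17.16, 37.22). Then |WR| = |R − W| = 40.99.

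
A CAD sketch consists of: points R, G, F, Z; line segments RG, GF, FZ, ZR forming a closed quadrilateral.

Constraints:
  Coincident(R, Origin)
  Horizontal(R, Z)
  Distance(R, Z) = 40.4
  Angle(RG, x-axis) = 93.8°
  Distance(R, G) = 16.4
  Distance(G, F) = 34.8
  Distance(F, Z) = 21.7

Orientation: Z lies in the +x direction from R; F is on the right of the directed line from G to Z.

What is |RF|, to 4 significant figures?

23.65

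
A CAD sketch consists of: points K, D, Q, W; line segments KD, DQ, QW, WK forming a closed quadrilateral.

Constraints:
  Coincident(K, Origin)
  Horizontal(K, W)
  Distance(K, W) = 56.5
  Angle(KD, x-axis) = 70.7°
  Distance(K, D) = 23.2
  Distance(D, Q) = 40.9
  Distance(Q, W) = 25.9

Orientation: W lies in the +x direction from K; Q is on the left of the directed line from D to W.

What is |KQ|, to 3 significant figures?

54.4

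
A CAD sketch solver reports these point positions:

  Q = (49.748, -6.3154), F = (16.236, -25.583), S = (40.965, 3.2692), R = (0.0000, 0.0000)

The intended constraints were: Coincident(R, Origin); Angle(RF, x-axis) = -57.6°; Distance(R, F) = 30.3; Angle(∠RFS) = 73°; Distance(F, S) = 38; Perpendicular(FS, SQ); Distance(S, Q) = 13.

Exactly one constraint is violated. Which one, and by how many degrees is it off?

Perpendicular(FS, SQ) — off by 6.90°.

R = (0.00, 0.00) ✓; RF at -57.60° ✓; |RF| = 30.30 ✓; ∠RFS = 73.00° ✓; |FS| = 38.00 ✓; ∠(FS, SQ) = 96.90° ✗; |SQ| = 13.00 ✓.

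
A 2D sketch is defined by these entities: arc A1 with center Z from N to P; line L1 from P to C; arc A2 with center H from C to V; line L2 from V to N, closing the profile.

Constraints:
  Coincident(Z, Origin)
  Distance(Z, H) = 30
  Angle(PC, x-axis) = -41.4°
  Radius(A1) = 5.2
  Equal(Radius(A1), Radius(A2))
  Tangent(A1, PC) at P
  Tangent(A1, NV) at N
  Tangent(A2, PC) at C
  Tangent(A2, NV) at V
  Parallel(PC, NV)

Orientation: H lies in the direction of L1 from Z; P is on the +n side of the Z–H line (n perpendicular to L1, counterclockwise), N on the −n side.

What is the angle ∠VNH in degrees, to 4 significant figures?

9.834°

The slot axis is L1's direction at -41.4°, so u = (cos -41.4°, sin -41.4°) = (0.7501, -0.6613) and n = (−sin -41.4°, cos -41.4°) = (0.6613, 0.7501). Z is at the origin and H lies 30.0 along u from Z, so H = 30.0·u = (22.50, -19.84). Tangency of A1 to both parallel lines with radius 5.2 puts P and N at Z ± 5.2·n: P = (3.439, 3.901), N = (-3.439, -3.901). Equal radii place C and V the same way about H: C = H + 5.2·n = (25.94, -15.94), V = H − 5.2·n = (19.06, -23.74). Then cos ∠VNH = NV·NH / (|NV||NH|), giving 9.834°.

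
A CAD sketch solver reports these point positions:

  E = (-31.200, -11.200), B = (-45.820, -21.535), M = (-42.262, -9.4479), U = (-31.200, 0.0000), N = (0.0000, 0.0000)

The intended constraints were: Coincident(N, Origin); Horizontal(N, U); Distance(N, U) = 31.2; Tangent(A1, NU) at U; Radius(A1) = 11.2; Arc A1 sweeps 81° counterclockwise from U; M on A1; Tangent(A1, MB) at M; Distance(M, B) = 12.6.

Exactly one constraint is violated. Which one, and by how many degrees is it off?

Tangent(A1, MB) at M — off by 7.40°.

N = (0.00, 0.00) ✓; N.y = 0.00, U.y = 0.00 ✓; |NU| = 31.20 ✓; ∠(EU, UN) = 90.00° ✓; |EU| = 11.20 ✓; bearing(E→M) − bearing(E→U) = 81.00° ✓; |EM| = 11.20 ✓; ∠(EM, MB) = 97.40° ✗; |MB| = 12.60 ✓.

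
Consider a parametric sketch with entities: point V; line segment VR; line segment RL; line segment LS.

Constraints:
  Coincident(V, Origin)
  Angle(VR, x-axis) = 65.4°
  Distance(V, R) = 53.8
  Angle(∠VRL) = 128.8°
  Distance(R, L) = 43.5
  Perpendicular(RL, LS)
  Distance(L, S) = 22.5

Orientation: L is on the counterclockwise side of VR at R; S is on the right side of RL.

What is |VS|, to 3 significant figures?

101

V is at the origin; VR runs at 65.4° with length 53.8, so R = 53.8·(cos 65.4°, sin 65.4°) = (22.4, 48.9). ∠VRL = 128.8°, so RL runs at 65.4° + (180° − 128.8°) = 117° from the x-axis; with |RL| = 43.5, L = R + 43.5·(cos 117°, sin 117°) = (2.92, 87.8). The perpendicularity gives LS at right angles to RL; with |LS| = 22.5 on the right of RL, S = L + 22.5·(0.894, 0.448) = (23.0, 97.9). Then |VS| = |S − V| = 101.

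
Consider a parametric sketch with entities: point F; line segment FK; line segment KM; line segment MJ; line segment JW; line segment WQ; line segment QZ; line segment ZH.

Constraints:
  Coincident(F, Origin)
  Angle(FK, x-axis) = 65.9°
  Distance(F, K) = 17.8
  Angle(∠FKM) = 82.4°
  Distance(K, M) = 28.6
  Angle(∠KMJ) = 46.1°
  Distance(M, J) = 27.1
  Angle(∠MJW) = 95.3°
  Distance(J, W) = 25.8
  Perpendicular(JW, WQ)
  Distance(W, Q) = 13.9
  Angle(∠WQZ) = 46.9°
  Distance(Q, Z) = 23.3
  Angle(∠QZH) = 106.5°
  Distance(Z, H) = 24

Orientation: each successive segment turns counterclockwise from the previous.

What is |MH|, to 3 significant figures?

55.1

F is at the origin; FK runs at 65.9° with length 17.8, so K = (7.27, 16.2). ∠FKM = 82.4° gives KM at 164° from the x-axis; with |KM| = 28.6, M = (-20.2, 24.4). ∠KMJ = 46.1° gives MJ at -62.6° from the x-axis; with |MJ| = 27.1, J = (-7.68, 0.311). ∠MJW = 95.3° gives JW at 22.1° from the x-axis; with |JW| = 25.8, W = (16.2, 10.0). JW ⟂ WQ, so WQ runs at 112°; with |WQ| = 13.9, Q = (11.0, 22.9). ∠WQZ = 46.9° gives QZ at -115° from the x-axis; with |QZ| = 23.3, Z = (1.22, 1.75). ∠QZH = 106.5° gives ZH at -41.3° from the x-axis; with |ZH| = 24.0, H = (19.2, -14.1). Then |MH| = |H − M| = 55.1.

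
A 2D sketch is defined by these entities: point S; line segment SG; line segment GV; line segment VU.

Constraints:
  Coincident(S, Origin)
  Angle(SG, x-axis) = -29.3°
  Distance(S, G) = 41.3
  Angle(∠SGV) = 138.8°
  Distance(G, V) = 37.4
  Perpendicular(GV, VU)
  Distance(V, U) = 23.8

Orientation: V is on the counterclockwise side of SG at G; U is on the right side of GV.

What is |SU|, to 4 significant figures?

85.38

S is at the origin; SG runs at -29.3° with length 41.3, so G = 41.3·(cos -29.3°, sin -29.3°) = (36.02, -20.21). ∠SGV = 138.8°, so GV runs at -29.3° + (180° − 138.8°) = 11.90° from the x-axis; with |GV| = 37.4, V = G + 37.4·(cos 11.90°, sin 11.90°) = (72.61, -12.50). The perpendicularity gives VU at right angles to GV; with |VU| = 23.8 on the right of GV, U = V + 23.8·(0.2062, -0.9785) = (77.52, -35.79). Then |SU| = |U − S| = 85.38.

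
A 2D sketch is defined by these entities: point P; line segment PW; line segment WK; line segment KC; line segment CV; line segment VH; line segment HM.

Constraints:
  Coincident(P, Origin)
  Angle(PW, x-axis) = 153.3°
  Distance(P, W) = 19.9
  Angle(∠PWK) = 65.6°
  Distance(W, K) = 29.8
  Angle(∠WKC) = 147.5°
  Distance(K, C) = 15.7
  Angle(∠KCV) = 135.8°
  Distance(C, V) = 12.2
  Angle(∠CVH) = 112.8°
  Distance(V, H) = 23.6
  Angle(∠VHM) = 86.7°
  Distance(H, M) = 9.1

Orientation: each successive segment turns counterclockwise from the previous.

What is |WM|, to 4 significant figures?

34.40

P is at the origin; PW runs at 153.3° with length 19.9, so W = (-17.78, 8.941). ∠PWK = 65.6° gives WK at -92.30° from the x-axis; with |WK| = 29.8, K = (-18.97, -20.83). ∠WKC = 147.5° gives KC at -59.80° from the x-axis; with |KC| = 15.7, C = (-11.08, -34.40). ∠KCV = 135.8° gives CV at -15.60° from the x-axis; with |CV| = 12.2, V = (0.6740, -37.68). ∠CVH = 112.8° gives VH at 51.60° from the x-axis; with |VH| = 23.6, H = (15.33, -19.19). ∠VHM = 86.7° gives HM at 144.9° from the x-axis; with |HM| = 9.1, M = (7.888, -13.96). Then |WM| = |M − W| = 34.40.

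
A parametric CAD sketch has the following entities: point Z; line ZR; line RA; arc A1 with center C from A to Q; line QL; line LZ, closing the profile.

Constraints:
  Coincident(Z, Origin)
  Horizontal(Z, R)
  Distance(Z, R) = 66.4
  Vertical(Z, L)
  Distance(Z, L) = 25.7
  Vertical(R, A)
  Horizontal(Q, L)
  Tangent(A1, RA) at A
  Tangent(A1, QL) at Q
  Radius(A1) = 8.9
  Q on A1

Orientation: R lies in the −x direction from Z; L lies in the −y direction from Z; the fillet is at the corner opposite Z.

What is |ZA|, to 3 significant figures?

68.5

Z is at the origin; Z and R share the same y with |ZR| = 66.4 and R on the −x side, so R = (-66.4, 0.00). ZL is vertical with |ZL| = 25.7 and L on the −y side, so L = (0.00, -25.7). The virtual corner opposite Z is at (-66.4, -25.7). Since A1 is tangent to RA there, CA ⟂ RA and since A1 is tangent to QL there, CQ ⟂ QL, with radius 8.9, so the center C sits 8.9 in from both sides at C = (-57.5, -16.8). That places the tangent points at A = (-66.4, -16.8) on RA and Q = (-57.5, -25.7) on QL. Then |ZA| = |A − Z| = 68.5.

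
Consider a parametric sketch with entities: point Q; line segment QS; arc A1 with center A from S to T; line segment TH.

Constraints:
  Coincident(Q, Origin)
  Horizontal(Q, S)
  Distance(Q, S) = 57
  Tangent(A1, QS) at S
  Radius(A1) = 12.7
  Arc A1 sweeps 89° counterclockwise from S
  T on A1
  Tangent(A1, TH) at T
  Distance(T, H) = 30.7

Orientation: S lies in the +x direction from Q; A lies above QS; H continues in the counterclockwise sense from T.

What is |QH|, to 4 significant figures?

82.44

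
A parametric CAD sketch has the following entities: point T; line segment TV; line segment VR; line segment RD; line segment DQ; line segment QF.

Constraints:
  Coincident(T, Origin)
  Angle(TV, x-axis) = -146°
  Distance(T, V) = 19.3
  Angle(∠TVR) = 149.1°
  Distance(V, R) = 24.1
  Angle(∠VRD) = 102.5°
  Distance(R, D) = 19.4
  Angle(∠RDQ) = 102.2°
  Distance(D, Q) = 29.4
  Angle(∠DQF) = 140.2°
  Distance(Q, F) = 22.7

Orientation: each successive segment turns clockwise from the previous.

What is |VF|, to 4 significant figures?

32.46

∠RDQ = 102.2° gives DQ at 27.80° from the x-axis; with |DQ| = 29.4, Q = (-19.28, 20.30). ∠DQF = 140.2° gives QF at -12.00° from the x-axis; with |QF| = 22.7, F = (2.928, 15.58). Then |VF| = |F − V| = 32.46.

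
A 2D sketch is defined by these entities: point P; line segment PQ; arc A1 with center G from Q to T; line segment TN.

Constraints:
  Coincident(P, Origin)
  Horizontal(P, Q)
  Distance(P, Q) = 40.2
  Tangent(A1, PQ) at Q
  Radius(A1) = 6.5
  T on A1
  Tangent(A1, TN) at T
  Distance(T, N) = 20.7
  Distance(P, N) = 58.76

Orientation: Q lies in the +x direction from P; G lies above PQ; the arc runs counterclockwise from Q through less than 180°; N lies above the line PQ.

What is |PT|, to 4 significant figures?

46.41

P is at the origin; P and Q share the same y with |PQ| = 40.2 and Q on the +x side, so Q = (40.20, 0.000). A1 meets PQ tangentially, so GQ is at right angles to PQ, so G = Q + (0, 6.5) = (40.20, 6.500). Since GT ⟂ TN (tangency), |GN| = √(6.5² + 20.7²) = 21.70 regardless of where T sits on A1. So N lies on both circle(P, 58.76) and circle(G, 21.70); the above-PQ intersection is N = (53.95, 23.28). T is the foot of the tangent from N: T = (46.23, 4.076).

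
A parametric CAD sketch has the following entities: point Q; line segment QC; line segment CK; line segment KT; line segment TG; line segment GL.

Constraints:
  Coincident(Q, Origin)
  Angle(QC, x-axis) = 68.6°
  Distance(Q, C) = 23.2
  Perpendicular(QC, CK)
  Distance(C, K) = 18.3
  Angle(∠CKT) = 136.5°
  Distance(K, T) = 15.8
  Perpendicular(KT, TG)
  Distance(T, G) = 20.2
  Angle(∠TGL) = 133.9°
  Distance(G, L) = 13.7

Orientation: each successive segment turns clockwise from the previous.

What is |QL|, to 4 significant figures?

3.245

The perpendicularity gives TG at right angles to KT, so TG runs at -154.9°; with |TG| = 20.2, G = (13.91, -7.954). ∠TGL = 133.9° gives GL at 159.0° from the x-axis; with |GL| = 13.7, L = (1.123, -3.044). Then |QL| = |L − Q| = 3.245.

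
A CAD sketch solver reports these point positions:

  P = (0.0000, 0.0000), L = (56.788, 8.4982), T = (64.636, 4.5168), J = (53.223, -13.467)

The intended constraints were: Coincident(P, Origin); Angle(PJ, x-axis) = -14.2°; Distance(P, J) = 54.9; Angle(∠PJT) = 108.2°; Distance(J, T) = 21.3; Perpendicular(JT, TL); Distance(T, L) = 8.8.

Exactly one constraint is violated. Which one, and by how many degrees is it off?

Perpendicular(JT, TL) — off by 5.50°.

P = (0.00, 0.00) ✓; PJ at -14.20° ✓; |PJ| = 54.90 ✓; ∠PJT = 108.2° ✓; |JT| = 21.30 ✓; ∠(JT, TL) = 95.50° ✗; |TL| = 8.800 ✓.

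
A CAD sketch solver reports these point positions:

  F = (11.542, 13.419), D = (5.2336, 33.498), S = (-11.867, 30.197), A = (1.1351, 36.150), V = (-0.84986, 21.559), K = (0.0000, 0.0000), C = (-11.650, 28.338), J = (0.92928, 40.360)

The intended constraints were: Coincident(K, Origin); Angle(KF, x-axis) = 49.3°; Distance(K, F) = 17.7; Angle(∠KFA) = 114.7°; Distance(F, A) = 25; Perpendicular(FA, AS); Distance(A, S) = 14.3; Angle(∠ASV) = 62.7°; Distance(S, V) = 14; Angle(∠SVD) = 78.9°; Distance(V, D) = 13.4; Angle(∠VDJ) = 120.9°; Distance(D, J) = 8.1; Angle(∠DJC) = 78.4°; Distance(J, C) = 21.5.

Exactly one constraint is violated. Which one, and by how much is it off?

Distance(J, C) = 21.5 — off by 4.10.

K = (0.00, 0.00) ✓; KF at 49.30° ✓; |KF| = 17.70 ✓; ∠KFA = 114.7° ✓; |FA| = 25.00 ✓; ∠(FA, AS) = 90.00° ✓; |AS| = 14.30 ✓; ∠ASV = 62.70° ✓; |SV| = 14.00 ✓; ∠SVD = 78.90° ✓; |VD| = 13.40 ✓; ∠VDJ = 120.9° ✓; |DJ| = 8.100 ✓; ∠DJC = 78.40° ✓; |JC| = 17.40 ✗.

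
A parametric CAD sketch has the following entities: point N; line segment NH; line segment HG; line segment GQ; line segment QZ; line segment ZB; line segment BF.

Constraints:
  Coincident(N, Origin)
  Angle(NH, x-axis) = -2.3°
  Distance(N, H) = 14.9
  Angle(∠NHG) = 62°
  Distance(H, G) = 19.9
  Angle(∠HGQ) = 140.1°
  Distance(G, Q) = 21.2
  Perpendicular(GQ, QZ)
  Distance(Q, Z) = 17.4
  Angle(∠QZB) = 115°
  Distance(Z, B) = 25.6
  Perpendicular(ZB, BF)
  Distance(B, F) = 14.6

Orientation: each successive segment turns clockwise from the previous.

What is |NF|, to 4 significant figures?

7.515

N is at the origin; NH runs at -2.3° with length 14.9, so H = (14.89, -0.5980). ∠NHG = 62.0° gives HG at -120.3° from the x-axis; with |HG| = 19.9, G = (4.848, -17.78). ∠HGQ = 140.1° gives GQ at -160.2° from the x-axis; with |GQ| = 21.2, Q = (-15.10, -24.96). GQ ⟂ QZ, so QZ runs at 109.8°; with |QZ| = 17.4, Z = (-20.99, -8.589). ∠QZB = 115.0° gives ZB at 44.80° from the x-axis; with |ZB| = 25.6, B = (-2.828, 9.449). The perpendicularity gives BF at right angles to ZB, so BF runs at -45.20°; with |BF| = 14.6, F = (7.460, -0.9106). Then |NF| = |F − N| = 7.515.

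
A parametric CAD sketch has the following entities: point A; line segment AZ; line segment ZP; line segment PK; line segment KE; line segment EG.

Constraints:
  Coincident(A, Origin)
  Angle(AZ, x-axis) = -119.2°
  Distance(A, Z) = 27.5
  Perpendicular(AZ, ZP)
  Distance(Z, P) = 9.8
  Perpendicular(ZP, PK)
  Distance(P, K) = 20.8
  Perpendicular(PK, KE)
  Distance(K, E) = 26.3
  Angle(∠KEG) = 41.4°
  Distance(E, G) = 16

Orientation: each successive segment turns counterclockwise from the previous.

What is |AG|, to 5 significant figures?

17.857

A is at the origin; AZ runs at -119.2° with length 27.5, so Z = (-13.416, -24.005). The perpendicularity gives ZP at right angles to AZ, so ZP runs at -29.200°; with |ZP| = 9.8, P = (-4.8615, -28.786). ZP is perpendicular to PK, so PK runs at 60.800°; with |PK| = 20.8, K = (5.2860, -10.630). The perpendicularity gives KE at right angles to PK, so KE runs at 150.80°; with |KE| = 26.3, E = (-17.672, 2.2011). ∠KEG = 41.4° gives EG at -70.600° from the x-axis; with |EG| = 16.0, G = (-12.357, -12.890). Then |AG| = |G − A| = 17.857.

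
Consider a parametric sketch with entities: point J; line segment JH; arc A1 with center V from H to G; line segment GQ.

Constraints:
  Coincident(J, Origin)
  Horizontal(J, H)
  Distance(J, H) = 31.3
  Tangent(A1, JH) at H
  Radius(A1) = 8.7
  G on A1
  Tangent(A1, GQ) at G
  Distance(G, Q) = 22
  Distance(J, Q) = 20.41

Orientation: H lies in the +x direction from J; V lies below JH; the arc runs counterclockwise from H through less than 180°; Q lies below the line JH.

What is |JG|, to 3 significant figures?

25.3

J is at the origin; J and H share the same y with |JH| = 31.3 and H on the +x side, so H = (31.3, 0.00). Since A1 is tangent to JH there, VH ⟂ JH, so V = H + (0, -8.7) = (31.3, -8.70). Since VG ⟂ GQ (tangency), |VQ| = √(8.7² + 22.0²) = 23.7 regardless of where G sits on A1. So Q lies on both circle(J, 20.41) and circle(V, 23.7); the below-JH intersection is Q = (9.56, -18.0). G is the foot of the tangent from Q: G = (25.2, -2.53).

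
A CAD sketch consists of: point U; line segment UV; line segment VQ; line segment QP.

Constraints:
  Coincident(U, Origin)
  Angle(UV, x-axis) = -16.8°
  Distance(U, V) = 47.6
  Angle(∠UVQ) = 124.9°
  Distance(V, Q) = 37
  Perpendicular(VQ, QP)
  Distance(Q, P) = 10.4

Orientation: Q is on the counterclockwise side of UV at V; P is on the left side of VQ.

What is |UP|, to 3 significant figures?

70.3

U is at the origin; UV runs at -16.8° with length 47.6, so V = 47.6·(cos -16.8°, sin -16.8°) = (45.6, -13.8). ∠UVQ = 124.9°, so VQ runs at -16.8° + (180° − 124.9°) = 38.3° from the x-axis; with |VQ| = 37.0, Q = V + 37.0·(cos 38.3°, sin 38.3°) = (74.6, 9.17). The perpendicularity gives QP at right angles to VQ; with |QP| = 10.4 on the left of VQ, P = Q + 10.4·(-0.620, 0.785) = (68.2, 17.3). Then |UP| = |P − U| = 70.3.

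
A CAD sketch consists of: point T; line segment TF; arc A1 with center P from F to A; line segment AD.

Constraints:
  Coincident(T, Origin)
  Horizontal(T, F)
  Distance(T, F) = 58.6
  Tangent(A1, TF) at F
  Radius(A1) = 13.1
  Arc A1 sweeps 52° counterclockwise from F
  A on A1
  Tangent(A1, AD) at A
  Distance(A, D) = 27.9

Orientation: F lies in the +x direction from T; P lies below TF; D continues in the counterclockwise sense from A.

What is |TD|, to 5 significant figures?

41.198

On A1, F sits at bearing 90° from P; a 52° counterclockwise sweep puts A at bearing 142°, so A = P + 13.1·(cos 142°, sin 142°) = (48.277, -5.0348). A1 meets AD tangentially, so PA is at right angles to AD, so AD runs along (−sin 142°, cos 142°); with |AD| = 27.9, D = (31.100, -27.020). Then |TD| = |D − T| = 41.198.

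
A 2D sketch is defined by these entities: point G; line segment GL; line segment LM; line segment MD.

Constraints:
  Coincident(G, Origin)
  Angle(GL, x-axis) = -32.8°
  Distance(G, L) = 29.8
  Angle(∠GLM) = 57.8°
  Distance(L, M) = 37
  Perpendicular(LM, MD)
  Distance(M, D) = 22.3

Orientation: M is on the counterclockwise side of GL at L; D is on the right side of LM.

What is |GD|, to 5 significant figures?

51.999

G is at the origin; GL runs at -32.8° with length 29.8, so L = 29.8·(cos -32.8°, sin -32.8°) = (25.049, -16.143). ∠GLM = 57.8°, so LM runs at -32.8° + (180° − 57.8°) = 89.400° from the x-axis; with |LM| = 37.0, M = L + 37.0·(cos 89.400°, sin 89.400°) = (25.436, 20.855). LM ⟂ MD; with |MD| = 22.3 on the right of LM, D = M + 22.3·(0.99995, -0.010472) = (47.735, 20.622). Then |GD| = |D − G| = 51.999.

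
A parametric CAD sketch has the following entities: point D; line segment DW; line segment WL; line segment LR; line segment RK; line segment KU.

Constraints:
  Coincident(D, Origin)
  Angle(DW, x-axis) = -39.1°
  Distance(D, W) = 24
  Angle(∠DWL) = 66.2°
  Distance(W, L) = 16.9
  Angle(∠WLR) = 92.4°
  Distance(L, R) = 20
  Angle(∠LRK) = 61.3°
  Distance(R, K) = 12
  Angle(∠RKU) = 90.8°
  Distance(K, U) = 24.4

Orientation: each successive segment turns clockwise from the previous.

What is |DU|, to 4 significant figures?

30.34

D is at the origin; DW runs at -39.1° with length 24.0, so W = (18.63, -15.14). ∠DWL = 66.2° gives WL at -152.9° from the x-axis; with |WL| = 16.9, L = (3.581, -22.83). ∠WLR = 92.4° gives LR at 119.5° from the x-axis; with |LR| = 20.0, R = (-6.268, -5.428). ∠LRK = 61.3° gives RK at 0.8000° from the x-axis; with |RK| = 12.0, K = (5.731, -5.260). ∠RKU = 90.8° gives KU at -88.40° from the x-axis; with |KU| = 24.4, U = (6.412, -29.65). Then |DU| = |U − D| = 30.34.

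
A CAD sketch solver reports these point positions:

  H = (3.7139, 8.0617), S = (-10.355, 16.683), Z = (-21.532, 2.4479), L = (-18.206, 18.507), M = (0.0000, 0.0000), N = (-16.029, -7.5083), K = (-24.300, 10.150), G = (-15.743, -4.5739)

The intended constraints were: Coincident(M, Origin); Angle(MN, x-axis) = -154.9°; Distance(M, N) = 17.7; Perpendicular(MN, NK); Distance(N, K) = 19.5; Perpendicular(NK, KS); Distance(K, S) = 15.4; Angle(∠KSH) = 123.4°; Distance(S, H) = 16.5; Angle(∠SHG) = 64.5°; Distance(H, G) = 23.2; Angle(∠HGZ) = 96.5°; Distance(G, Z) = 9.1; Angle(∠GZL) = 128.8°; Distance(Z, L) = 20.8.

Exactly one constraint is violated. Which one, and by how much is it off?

Distance(Z, L) = 20.8 — off by 4.40.

M = (0.00, 0.00) ✓; MN at -154.9° ✓; |MN| = 17.70 ✓; ∠(MN, NK) = 90.00° ✓; |NK| = 19.50 ✓; ∠(NK, KS) = 90.00° ✓; |KS| = 15.40 ✓; ∠KSH = 123.4° ✓; |SH| = 16.50 ✓; ∠SHG = 64.50° ✓; |HG| = 23.20 ✓; ∠HGZ = 96.50° ✓; |GZ| = 9.100 ✓; ∠GZL = 128.8° ✓; |ZL| = 16.40 ✗.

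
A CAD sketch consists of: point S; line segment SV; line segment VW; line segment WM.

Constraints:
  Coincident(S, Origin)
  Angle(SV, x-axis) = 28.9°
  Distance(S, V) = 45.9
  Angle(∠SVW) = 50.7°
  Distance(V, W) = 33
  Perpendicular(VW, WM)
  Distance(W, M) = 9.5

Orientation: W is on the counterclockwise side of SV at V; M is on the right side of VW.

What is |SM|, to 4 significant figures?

45.19

S is at the origin; SV runs at 28.9° with length 45.9, so V = 45.9·(cos 28.9°, sin 28.9°) = (40.18, 22.18). ∠SVW = 50.7°, so VW runs at 28.9° + (180° − 50.7°) = 158.2° from the x-axis; with |VW| = 33.0, W = V + 33.0·(cos 158.2°, sin 158.2°) = (9.544, 34.44). VW is perpendicular to WM; with |WM| = 9.5 on the right of VW, M = W + 9.5·(0.3714, 0.9285) = (13.07, 43.26). Then |SM| = |M − S| = 45.19.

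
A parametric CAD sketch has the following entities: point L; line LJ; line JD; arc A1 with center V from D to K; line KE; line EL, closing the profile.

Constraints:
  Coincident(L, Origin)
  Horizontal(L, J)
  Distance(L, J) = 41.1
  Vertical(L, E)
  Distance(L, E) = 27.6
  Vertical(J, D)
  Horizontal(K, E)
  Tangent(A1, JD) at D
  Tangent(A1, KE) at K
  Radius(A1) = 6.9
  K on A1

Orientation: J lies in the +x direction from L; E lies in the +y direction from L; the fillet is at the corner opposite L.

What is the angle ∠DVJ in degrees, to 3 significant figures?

71.6°

L is at the origin; LJ is horizontal with |LJ| = 41.1 and J on the +x side, so J = (41.1, 0.00). L and E share the same x with |LE| = 27.6 and E on the +y side, so E = (0.00, 27.6). The virtual corner opposite L is at (41.1, 27.6). A1 meets JD tangentially, so VD is at right angles to JD and tangency of A1 to KE means the radius VK is perpendicular to KE, with radius 6.9, so the center V sits 6.9 in from both sides at V = (34.2, 20.7). That places the tangent points at D = (41.1, 20.7) on JD and K = (34.2, 27.6) on KE. Then cos ∠DVJ = VD·VJ / (|VD||VJ|), giving 71.6°.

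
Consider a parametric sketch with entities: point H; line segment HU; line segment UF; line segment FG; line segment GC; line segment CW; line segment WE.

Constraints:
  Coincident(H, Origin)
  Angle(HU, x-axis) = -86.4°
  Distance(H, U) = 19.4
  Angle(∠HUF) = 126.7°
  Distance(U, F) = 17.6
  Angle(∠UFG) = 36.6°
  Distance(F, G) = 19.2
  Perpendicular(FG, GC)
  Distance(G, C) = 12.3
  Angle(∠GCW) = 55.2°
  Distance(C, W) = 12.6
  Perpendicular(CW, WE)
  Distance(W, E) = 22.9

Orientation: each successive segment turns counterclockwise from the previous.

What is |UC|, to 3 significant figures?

5.38

H is at the origin; HU runs at -86.4° with length 19.4, so U = (1.22, -19.4). ∠HUF = 126.7° gives UF at -33.1° from the x-axis; with |UF| = 17.6, F = (16.0, -29.0). ∠UFG = 36.6° gives FG at 110° from the x-axis; with |FG| = 19.2, G = (9.30, -11.0). FG is perpendicular to GC, so GC runs at -160°; with |GC| = 12.3, C = (-2.24, -15.2). Then |UC| = |C − U| = 5.38.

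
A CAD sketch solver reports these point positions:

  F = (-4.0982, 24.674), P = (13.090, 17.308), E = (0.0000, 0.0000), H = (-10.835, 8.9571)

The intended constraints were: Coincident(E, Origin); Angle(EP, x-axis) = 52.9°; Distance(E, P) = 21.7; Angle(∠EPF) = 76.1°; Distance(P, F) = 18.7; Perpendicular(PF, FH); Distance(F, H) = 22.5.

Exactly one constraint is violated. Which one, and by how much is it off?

Distance(F, H) = 22.5 — off by 5.40.

E = (0.00, 0.00) ✓; EP at 52.90° ✓; |EP| = 21.70 ✓; ∠EPF = 76.10° ✓; |PF| = 18.70 ✓; ∠(PF, FH) = 90.00° ✓; |FH| = 17.10 ✗.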